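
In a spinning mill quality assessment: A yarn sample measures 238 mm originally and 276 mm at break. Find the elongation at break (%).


Formula: Elongation (%) = ((L_break - L0) / L0) * 100
Step 1: Extension = 276 - 238 = 38 mm
Step 2: Elongation = (38 / 238) * 100
Step 3: Elongation = 0.159664 * 100 = 15.9664% ≈ 16.0%

16.0%


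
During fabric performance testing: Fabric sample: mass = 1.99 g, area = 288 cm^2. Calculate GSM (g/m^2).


Formula: GSM = mass_g / area_m2
Step 1: Convert area: 288 cm^2 = 288 / 10000 = 0.0288 m^2
Step 2: GSM = 1.99 g / 0.0288 m^2 = 69.1 g/m^2

69.1 g/m^2


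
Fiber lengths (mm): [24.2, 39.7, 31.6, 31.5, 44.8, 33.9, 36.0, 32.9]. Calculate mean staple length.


Formula: Mean = sum of lengths / count
Sum = 24.2 + 39.7 + 31.6 + 31.5 + 44.8 + 33.9 + 36.0 + 32.9
Sum = 274.6 mm
Mean = 274.6 / 8 = 34.33 mm

34.33 mm


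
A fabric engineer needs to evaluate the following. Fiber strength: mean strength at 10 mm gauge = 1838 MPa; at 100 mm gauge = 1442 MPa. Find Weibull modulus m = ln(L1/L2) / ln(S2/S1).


Formula: m = ln(L1/L2) / ln(S2/S1)
Step 1: ln(L1/L2) = ln(10/100) = -2.30259
Step 2: S2/S1 = 1442/1838 = 0.78455
Step 3: ln(S2/S1) = ln(0.78455) = -0.24264
Step 4: m = -2.30259 / -0.24264 = 9.49

9.49 (Weibull m)


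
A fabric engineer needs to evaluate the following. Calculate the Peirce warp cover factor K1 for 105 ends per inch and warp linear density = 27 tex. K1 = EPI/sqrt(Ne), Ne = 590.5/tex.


Formula: K1 = EPI / sqrt(Ne), with Ne = 590.5 / tex_warp
Step 1: Ne = 590.5 / 27 = 21.87
Step 2: sqrt(Ne) = sqrt(21.87) = 4.6765
Step 3: K1 = 105 / 4.6765 = 22.5

22.5


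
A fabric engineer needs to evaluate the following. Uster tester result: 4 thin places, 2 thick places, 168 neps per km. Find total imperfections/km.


Formula: Total = thin places + thick places + neps
Total = 4 + 2 + 168
Total = 174 imperfections/km

174 imperfections/km


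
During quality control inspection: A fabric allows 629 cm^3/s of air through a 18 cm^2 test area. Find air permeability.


Formula: Air Permeability = Airflow / Test Area
AP = 629 cm^3/s / 18 cm^2
AP = 34.9 cm^3/s/cm^2

34.9 cm^3/s/cm^2


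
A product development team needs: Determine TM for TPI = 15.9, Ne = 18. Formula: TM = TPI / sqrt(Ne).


Formula: TM = TPI / sqrt(Ne)
Step 1: sqrt(Ne) = sqrt(18) = 4.2426
Step 2: TM = 15.9 / 4.2426 = 3.75

3.75 TM


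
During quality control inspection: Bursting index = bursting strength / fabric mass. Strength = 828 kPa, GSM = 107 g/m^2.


Formula: Bursting Index = Bursting Strength / Fabric GSM
BI = 828 kPa / 107 g/m^2
BI = 7.738 kPa/(g/m^2)

7.738 kPa/(g/m^2)


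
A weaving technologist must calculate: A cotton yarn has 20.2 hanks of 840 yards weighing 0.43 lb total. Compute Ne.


Formula: Ne = hanks / mass_lb
Substituting: Ne = 20.2 / 0.43
Ne = 47.0

47.0 Ne


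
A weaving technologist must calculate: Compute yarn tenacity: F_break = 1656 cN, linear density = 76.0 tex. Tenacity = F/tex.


Formula: Tenacity = Breaking force / Linear density
Tenacity = 1656 cN / 76.0 tex
Tenacity = 21.79 cN/tex

21.79 cN/tex


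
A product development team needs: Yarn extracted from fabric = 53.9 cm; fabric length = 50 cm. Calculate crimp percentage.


Formula: Crimp% = ((L_yarn - L_fabric) / L_fabric) * 100
Step 1: Extension = 53.9 - 50 = 3.9 cm
Step 2: Crimp% = (3.9 / 50) * 100
Step 3: Crimp% = 0.078 * 100 = 7.8%

7.8%


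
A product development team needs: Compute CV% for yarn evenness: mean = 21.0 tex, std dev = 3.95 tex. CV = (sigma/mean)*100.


Formula: CV% = (standard deviation / mean) * 100
Step 1: Ratio = 3.95 / 21.0 = 0.188095
Step 2: CV% = 0.188095 * 100 = 18.8095% ≈ 18.8%

18.8%


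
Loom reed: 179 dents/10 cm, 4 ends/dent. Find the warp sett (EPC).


Formula: EPC = (dents per 10 cm * ends per dent) / 10
Step 1: Total ends per 10 cm = 179 * 4 = 716
Step 2: EPC = 716 / 10 = 71.6 ends/cm

71.6 ends/cm


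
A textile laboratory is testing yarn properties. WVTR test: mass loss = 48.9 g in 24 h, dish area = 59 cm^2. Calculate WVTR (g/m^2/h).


Formula: WVTR = mass_loss / (area * time)
Step 1: Convert area: 59 cm^2 = 0.0059 m^2
Step 2: WVTR = 48.9 g / (0.0059 m^2 * 24 h)
Step 3: WVTR = 48.9 / 0.1416 = 345.3 g/m^2/h

345.3 g/m^2/h


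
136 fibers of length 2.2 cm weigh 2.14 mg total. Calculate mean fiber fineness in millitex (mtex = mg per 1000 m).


Formula: fineness (mtex) = mass (mg) / total length (km) = (mass_mg / total_length_m) * 1000
Step 1: Convert fiber length: 2.2 cm = 0.022 m
Step 2: Total fiber length = 136 * 0.022 = 2.992 m
Step 3: Linear density = 2.14 mg / 2.992 m = 0.7152 mg/m
Step 4: fineness = 0.7152 * 1000 = 715.2 mtex

715.2 mtex


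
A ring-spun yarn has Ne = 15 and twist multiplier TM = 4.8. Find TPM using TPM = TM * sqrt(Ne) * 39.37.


Formula: TPM = TM * sqrt(Ne) * 39.37
Step 1: sqrt(Ne) = sqrt(15) = 3.873
Step 2: TM * sqrt(Ne) = 4.8 * 3.873 = 18.5904
Step 3: TPM = 18.5904 * 39.37 = 732 twists/m

732 twists/m


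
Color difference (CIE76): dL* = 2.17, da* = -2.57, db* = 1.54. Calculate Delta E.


Formula: Delta E = sqrt(dL*^2 + da*^2 + db*^2)
Step 1: dL*^2 = 2.17^2 = 4.7089
Step 2: da*^2 = (-2.57)^2 = 6.6049
Step 3: db*^2 = 1.54^2 = 2.3716
Step 4: Sum = 4.7089 + 6.6049 + 2.3716 = 13.6854
Step 5: Delta E = sqrt(13.6854) = 3.7

3.7 Delta E


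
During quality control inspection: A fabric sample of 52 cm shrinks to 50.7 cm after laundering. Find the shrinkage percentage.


Formula: Shrinkage% = ((L_before - L_after) / L_before) * 100
Step 1: Shrinkage = 52 - 50.7 = 1.3 cm
Step 2: Shrinkage% = (1.3 / 52) * 100
Step 3: Shrinkage% = 0.025 * 100 = 2.5%

2.5%


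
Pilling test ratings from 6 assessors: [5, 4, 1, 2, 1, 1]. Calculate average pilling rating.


Formula: Mean = sum / count
Sum = 5 + 4 + 1 + 2 + 1 + 1 = 14
Mean = 14 / 6 = 2.3

2.3


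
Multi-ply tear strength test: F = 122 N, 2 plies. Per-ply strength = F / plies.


Formula: Per-ply strength = Total force / Number of plies
Per-ply = 122 N / 2
Per-ply = 61 N

61 N


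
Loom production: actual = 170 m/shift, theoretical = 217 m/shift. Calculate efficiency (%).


Formula: Efficiency% = (Actual output / Theoretical output) * 100
Efficiency% = (170 / 217) * 100
Efficiency% = 0.78341 * 100 = 78.341% ≈ 78.3%

78.3%


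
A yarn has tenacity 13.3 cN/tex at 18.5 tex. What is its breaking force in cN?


Formula: Breaking force = Tenacity * Linear density
F = 13.3 cN/tex * 18.5 tex
F = 246.05 cN

246.05 cN


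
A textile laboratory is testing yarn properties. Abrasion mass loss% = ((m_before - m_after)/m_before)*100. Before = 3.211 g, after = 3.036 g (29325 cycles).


Formula: Mass loss% = ((m_before - m_after) / m_before) * 100
Step 1: Mass loss = 3.211 - 3.036 = 0.175 g
Step 2: Ratio = 0.175 / 3.211 = 0.0545002
Step 3: Mass loss% = 0.0545002 * 100 = 5.45002% ≈ 5.45%

5.45%


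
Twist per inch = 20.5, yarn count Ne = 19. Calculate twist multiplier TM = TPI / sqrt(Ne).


Formula: TM = TPI / sqrt(Ne)
Step 1: sqrt(Ne) = sqrt(19) = 4.3589
Step 2: TM = 20.5 / 4.3589 = 4.70

4.70 TM


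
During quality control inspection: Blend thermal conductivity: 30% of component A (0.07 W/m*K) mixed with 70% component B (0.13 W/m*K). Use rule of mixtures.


Formula: Blend property = (fraction_A * property_A) + (fraction_B * property_B)
Step 1: Contribution A = 30/100 * 0.07 W/m*K = 0.021 W/m*K
Step 2: Contribution B = 70/100 * 0.13 W/m*K = 0.091 W/m*K
Step 3: Blend thermal conductivity = 0.021 + 0.091 = 0.112 W/m*K

0.112 W/m*K


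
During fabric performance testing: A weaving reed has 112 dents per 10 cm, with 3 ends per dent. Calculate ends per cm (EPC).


Formula: EPC = (dents per 10 cm * ends per dent) / 10
Step 1: Total ends per 10 cm = 112 * 3 = 336
Step 2: EPC = 336 / 10 = 33.6 ends/cm

33.6 ends/cm


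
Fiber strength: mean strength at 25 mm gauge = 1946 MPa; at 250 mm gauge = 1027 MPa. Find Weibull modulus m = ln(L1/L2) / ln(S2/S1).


Formula: m = ln(L1/L2) / ln(S2/S1)
Step 1: ln(L1/L2) = ln(25/250) = -2.30259
Step 2: S2/S1 = 1027/1946 = 0.52775
Step 3: ln(S2/S1) = ln(0.52775) = -0.63913
Step 4: m = -2.30259 / -0.63913 = 3.60

3.60 (Weibull m)


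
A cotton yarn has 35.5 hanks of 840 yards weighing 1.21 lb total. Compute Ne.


Formula: Ne = hanks / mass_lb
Substituting: Ne = 35.5 / 1.21
Ne = 29.3

29.3 Ne


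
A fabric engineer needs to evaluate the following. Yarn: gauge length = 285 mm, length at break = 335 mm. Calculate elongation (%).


Formula: Elongation (%) = ((L_break - L0) / L0) * 100
Step 1: Extension = 335 - 285 = 50 mm
Step 2: Elongation = (50 / 285) * 100
Step 3: Elongation = 0.175439 * 100 = 17.5439% ≈ 17.5%

17.5%


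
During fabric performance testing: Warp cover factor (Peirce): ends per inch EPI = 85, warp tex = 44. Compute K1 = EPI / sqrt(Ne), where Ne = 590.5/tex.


Formula: K1 = EPI / sqrt(Ne), with Ne = 590.5 / tex_warp
Step 1: Ne = 590.5 / 44 = 13.42
Step 2: sqrt(Ne) = sqrt(13.42) = 3.6633
Step 3: K1 = 85 / 3.6633 = 23.2

23.2


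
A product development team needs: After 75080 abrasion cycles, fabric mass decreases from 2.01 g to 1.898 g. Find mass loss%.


Formula: Mass loss% = ((m_before - m_after) / m_before) * 100
Step 1: Mass loss = 2.01 - 1.898 = 0.112 g
Step 2: Ratio = 0.112 / 2.01 = 0.0557214
Step 3: Mass loss% = 0.0557214 * 100 = 5.57214% ≈ 5.57%

5.57%


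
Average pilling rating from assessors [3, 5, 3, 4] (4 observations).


Formula: Mean = sum / count
Sum = 3 + 5 + 3 + 4 = 15
Mean = 15 / 4 = 3.8

3.8


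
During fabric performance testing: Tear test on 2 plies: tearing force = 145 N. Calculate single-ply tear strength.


Formula: Per-ply strength = Total force / Number of plies
Per-ply = 145 N / 2
Per-ply = 72.5 N

72.5 N


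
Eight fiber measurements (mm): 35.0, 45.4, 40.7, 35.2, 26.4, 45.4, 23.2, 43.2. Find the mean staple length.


Formula: Mean = sum of lengths / count
Sum = 35.0 + 45.4 + 40.7 + 35.2 + 26.4 + 45.4 + 23.2 + 43.2
Sum = 294.5 mm
Mean = 294.5 / 8 = 36.81 mm

36.81 mm


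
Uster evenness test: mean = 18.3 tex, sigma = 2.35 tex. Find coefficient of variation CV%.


Formula: CV% = (standard deviation / mean) * 100
Step 1: Ratio = 2.35 / 18.3 = 0.128415
Step 2: CV% = 0.128415 * 100 = 12.8415% ≈ 12.8%

12.8%


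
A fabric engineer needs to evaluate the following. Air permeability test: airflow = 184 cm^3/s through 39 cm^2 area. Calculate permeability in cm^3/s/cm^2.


Formula: Air Permeability = Airflow / Test Area
AP = 184 cm^3/s / 39 cm^2
AP = 4.7 cm^3/s/cm^2

4.7 cm^3/s/cm^2


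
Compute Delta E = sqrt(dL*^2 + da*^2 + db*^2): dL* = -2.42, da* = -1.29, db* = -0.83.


Formula: Delta E = sqrt(dL*^2 + da*^2 + db*^2)
Step 1: dL*^2 = (-2.42)^2 = 5.8564
Step 2: da*^2 = (-1.29)^2 = 1.6641
Step 3: db*^2 = (-0.83)^2 = 0.6889
Step 4: Sum = 5.8564 + 1.6641 + 0.6889 = 8.2094
Step 5: Delta E = sqrt(8.2094) = 2.87

2.87 Delta E


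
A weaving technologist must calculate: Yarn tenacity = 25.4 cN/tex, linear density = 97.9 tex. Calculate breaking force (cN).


Formula: Breaking force = Tenacity * Linear density
F = 25.4 cN/tex * 97.9 tex
F = 2486.66 cN

2486.66 cN


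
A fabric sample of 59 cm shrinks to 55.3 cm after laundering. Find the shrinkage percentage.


Formula: Shrinkage% = ((L_before - L_after) / L_before) * 100
Step 1: Shrinkage = 59 - 55.3 = 3.7 cm
Step 2: Shrinkage% = (3.7 / 59) * 100
Step 3: Shrinkage% = 0.062712 * 100 = 6.2712% ≈ 6.3%

6.3%


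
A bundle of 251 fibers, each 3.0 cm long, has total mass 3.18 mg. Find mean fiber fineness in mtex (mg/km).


Formula: fineness (mtex) = mass (mg) / total length (km) = (mass_mg / total_length_m) * 1000
Step 1: Convert fiber length: 3.0 cm = 0.03 m
Step 2: Total fiber length = 251 * 0.03 = 7.53 m
Step 3: Linear density = 3.18 mg / 7.53 m = 0.4223 mg/m
Step 4: fineness = 0.4223 * 1000 = 422.3 mtex

422.3 mtex


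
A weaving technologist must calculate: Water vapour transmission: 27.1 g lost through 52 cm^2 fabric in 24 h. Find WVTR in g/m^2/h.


Formula: WVTR = mass_loss / (area * time)
Step 1: Convert area: 52 cm^2 = 0.0052 m^2
Step 2: WVTR = 27.1 g / (0.0052 m^2 * 24 h)
Step 3: WVTR = 27.1 / 0.1248 = 217.1 g/m^2/h

217.1 g/m^2/h


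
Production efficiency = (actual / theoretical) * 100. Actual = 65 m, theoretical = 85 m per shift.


Formula: Efficiency% = (Actual output / Theoretical output) * 100
Efficiency% = (65 / 85) * 100
Efficiency% = 0.764706 * 100 = 76.4706% ≈ 76.5%

76.5%


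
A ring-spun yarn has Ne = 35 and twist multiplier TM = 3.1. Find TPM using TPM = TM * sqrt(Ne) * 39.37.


Formula: TPM = TM * sqrt(Ne) * 39.37
Step 1: sqrt(Ne) = sqrt(35) = 5.9161
Step 2: TM * sqrt(Ne) = 3.1 * 5.9161 = 18.3399
Step 3: TPM = 18.3399 * 39.37 = 722 twists/m

722 twists/m


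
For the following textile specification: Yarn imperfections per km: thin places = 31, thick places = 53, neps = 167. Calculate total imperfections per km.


Formula: Total = thin places + thick places + neps
Total = 31 + 53 + 167
Total = 251 imperfections/km

251 imperfections/km


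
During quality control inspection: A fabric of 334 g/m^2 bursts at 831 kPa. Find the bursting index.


Formula: Bursting Index = Bursting Strength / Fabric GSM
BI = 831 kPa / 334 g/m^2
BI = 2.488 kPa/(g/m^2)

2.488 kPa/(g/m^2)


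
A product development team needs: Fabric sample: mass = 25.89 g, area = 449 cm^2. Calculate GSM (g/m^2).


Formula: GSM = mass_g / area_m2
Step 1: Convert area: 449 cm^2 = 449 / 10000 = 0.0449 m^2
Step 2: GSM = 25.89 g / 0.0449 m^2 = 576.6 g/m^2

576.6 g/m^2


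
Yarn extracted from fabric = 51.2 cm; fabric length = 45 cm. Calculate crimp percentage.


Formula: Crimp% = ((L_yarn - L_fabric) / L_fabric) * 100
Step 1: Extension = 51.2 - 45 = 6.2 cm
Step 2: Crimp% = (6.2 / 45) * 100
Step 3: Crimp% = 0.137778 * 100 = 13.7778% ≈ 13.8%

13.8%


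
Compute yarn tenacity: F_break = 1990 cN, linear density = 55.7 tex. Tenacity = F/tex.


Formula: Tenacity = Breaking force / Linear density
Tenacity = 1990 cN / 55.7 tex
Tenacity = 35.73 cN/tex

35.73 cN/tex


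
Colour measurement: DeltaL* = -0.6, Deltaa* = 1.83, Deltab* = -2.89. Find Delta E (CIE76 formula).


Formula: Delta E = sqrt(dL*^2 + da*^2 + db*^2)
Step 1: dL*^2 = (-0.6)^2 = 0.36
Step 2: da*^2 = 1.83^2 = 3.3489
Step 3: db*^2 = (-2.89)^2 = 8.3521
Step 4: Sum = 0.36 + 3.3489 + 8.3521 = 12.061
Step 5: Delta E = sqrt(12.061) = 3.47

3.47 Delta E


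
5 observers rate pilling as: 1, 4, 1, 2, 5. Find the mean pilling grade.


Formula: Mean = sum / count
Sum = 1 + 4 + 1 + 2 + 5 = 13
Mean = 13 / 5 = 2.6

2.6


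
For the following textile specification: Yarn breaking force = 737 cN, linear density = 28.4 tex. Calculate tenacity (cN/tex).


Formula: Tenacity = Breaking force / Linear density
Tenacity = 737 cN / 28.4 tex
Tenacity = 25.95 cN/tex

25.95 cN/tex


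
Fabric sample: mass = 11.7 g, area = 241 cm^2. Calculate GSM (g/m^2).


Formula: GSM = mass_g / area_m2
Step 1: Convert area: 241 cm^2 = 241 / 10000 = 0.0241 m^2
Step 2: GSM = 11.7 g / 0.0241 m^2 = 485.5 g/m^2

485.5 g/m^2


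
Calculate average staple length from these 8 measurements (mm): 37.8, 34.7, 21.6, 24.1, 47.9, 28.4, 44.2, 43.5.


Formula: Mean = sum of lengths / count
Sum = 37.8 + 34.7 + 21.6 + 24.1 + 47.9 + 28.4 + 44.2 + 43.5
Sum = 282.2 mm
Mean = 282.2 / 8 = 35.28 mm

35.28 mm


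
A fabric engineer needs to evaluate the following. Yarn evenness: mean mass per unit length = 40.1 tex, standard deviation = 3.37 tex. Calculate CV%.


Formula: CV% = (standard deviation / mean) * 100
Step 1: Ratio = 3.37 / 40.1 = 0.08404
Step 2: CV% = 0.08404 * 100 = 8.404% ≈ 8.4%

8.4%


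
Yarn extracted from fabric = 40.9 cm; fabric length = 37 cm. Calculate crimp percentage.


Formula: Crimp% = ((L_yarn - L_fabric) / L_fabric) * 100
Step 1: Extension = 40.9 - 37 = 3.9 cm
Step 2: Crimp% = (3.9 / 37) * 100
Step 3: Crimp% = 0.105405 * 100 = 10.5405% ≈ 10.5%

10.5%


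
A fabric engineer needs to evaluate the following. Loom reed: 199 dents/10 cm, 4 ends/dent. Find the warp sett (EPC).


Formula: EPC = (dents per 10 cm * ends per dent) / 10
Step 1: Total ends per 10 cm = 199 * 4 = 796
Step 2: EPC = 796 / 10 = 79.6 ends/cm

79.6 ends/cm


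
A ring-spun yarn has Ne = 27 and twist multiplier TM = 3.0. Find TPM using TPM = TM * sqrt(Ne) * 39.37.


Formula: TPM = TM * sqrt(Ne) * 39.37
Step 1: sqrt(Ne) = sqrt(27) = 5.1962
Step 2: TM * sqrt(Ne) = 3.0 * 5.1962 = 15.5886
Step 3: TPM = 15.5886 * 39.37 = 614 twists/m

614 twists/m


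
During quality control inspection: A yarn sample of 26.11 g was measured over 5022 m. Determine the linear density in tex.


Formula: Tex = (mass_g / length_m) * 1000
Substituting: Tex = (26.11 / 5022) * 1000
Intermediate: 26.11 / 5022 = 0.00519912 g/m
Tex = 0.00519912 * 1000 = 5.20 tex

5.20 tex


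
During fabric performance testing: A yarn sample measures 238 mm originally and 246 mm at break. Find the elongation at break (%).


Formula: Elongation (%) = ((L_break - L0) / L0) * 100
Step 1: Extension = 246 - 238 = 8 mm
Step 2: Elongation = (8 / 238) * 100
Step 3: Elongation = 0.033613 * 100 = 3.3613% ≈ 3.4%

3.4%


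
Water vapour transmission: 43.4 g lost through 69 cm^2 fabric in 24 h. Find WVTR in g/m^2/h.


Formula: WVTR = mass_loss / (area * time)
Step 1: Convert area: 69 cm^2 = 0.0069 m^2
Step 2: WVTR = 43.4 g / (0.0069 m^2 * 24 h)
Step 3: WVTR = 43.4 / 0.1656 = 262.1 g/m^2/h

262.1 g/m^2/h


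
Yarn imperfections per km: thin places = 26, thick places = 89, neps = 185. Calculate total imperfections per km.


Formula: Total = thin places + thick places + neps
Total = 26 + 89 + 185
Total = 300 imperfections/km

300 imperfections/km


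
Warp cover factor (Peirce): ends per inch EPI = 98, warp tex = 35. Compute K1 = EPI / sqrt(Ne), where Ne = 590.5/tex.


Formula: K1 = EPI / sqrt(Ne), with Ne = 590.5 / tex_warp
Step 1: Ne = 590.5 / 35 = 16.871
Step 2: sqrt(Ne) = sqrt(16.871) = 4.1074
Step 3: K1 = 98 / 4.1074 = 23.9

23.9


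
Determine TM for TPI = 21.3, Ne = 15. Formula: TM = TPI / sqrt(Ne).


Formula: TM = TPI / sqrt(Ne)
Step 1: sqrt(Ne) = sqrt(15) = 3.873
Step 2: TM = 21.3 / 3.873 = 5.50

5.50 TM


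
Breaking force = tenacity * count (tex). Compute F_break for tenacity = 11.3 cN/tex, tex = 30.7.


Formula: Breaking force = Tenacity * Linear density
F = 11.3 cN/tex * 30.7 tex
F = 346.91 cN

346.91 cN


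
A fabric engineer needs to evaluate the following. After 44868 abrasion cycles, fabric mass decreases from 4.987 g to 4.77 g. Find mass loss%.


Formula: Mass loss% = ((m_before - m_after) / m_before) * 100
Step 1: Mass loss = 4.987 - 4.77 = 0.217 g
Step 2: Ratio = 0.217 / 4.987 = 0.0435131
Step 3: Mass loss% = 0.0435131 * 100 = 4.35131% ≈ 4.35%

4.35%


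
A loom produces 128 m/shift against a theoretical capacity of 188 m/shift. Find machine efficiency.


Formula: Efficiency% = (Actual output / Theoretical output) * 100
Efficiency% = (128 / 188) * 100
Efficiency% = 0.680851 * 100 = 68.0851% ≈ 68.1%

68.1%


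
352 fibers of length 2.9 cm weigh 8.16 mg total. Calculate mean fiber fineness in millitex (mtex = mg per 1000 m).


Formula: fineness (mtex) = mass (mg) / total length (km) = (mass_mg / total_length_m) * 1000
Step 1: Convert fiber length: 2.9 cm = 0.029 m
Step 2: Total fiber length = 352 * 0.029 = 10.208 m
Step 3: Linear density = 8.16 mg / 10.208 m = 0.7994 mg/m
Step 4: fineness = 0.7994 * 1000 = 799.4 mtex

799.4 mtex


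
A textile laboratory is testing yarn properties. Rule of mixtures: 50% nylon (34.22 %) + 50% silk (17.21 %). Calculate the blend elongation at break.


Formula: Blend property = (fraction_A * property_A) + (fraction_B * property_B)
Step 1: Contribution A = 50/100 * 34.22 % = 17.11 %
Step 2: Contribution B = 50/100 * 17.21 % = 8.605 %
Step 3: Blend elongation at break = 17.11 + 8.605 = 25.715 %

25.715 %


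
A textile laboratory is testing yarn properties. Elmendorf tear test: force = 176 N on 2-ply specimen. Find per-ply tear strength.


Formula: Per-ply strength = Total force / Number of plies
Per-ply = 176 N / 2
Per-ply = 88 N

88 N


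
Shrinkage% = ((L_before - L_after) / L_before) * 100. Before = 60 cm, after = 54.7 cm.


Formula: Shrinkage% = ((L_before - L_after) / L_before) * 100
Step 1: Shrinkage = 60 - 54.7 = 5.3 cm
Step 2: Shrinkage% = (5.3 / 60) * 100
Step 3: Shrinkage% = 0.088333 * 100 = 8.8333% ≈ 8.8%

8.8%


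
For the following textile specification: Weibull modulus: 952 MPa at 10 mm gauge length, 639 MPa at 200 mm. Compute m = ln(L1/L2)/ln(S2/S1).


Formula: m = ln(L1/L2) / ln(S2/S1)
Step 1: ln(L1/L2) = ln(10/200) = -2.99573
Step 2: S2/S1 = 639/952 = 0.67122
Step 3: ln(S2/S1) = ln(0.67122) = -0.39866
Step 4: m = -2.99573 / -0.39866 = 7.51

7.51 (Weibull m)


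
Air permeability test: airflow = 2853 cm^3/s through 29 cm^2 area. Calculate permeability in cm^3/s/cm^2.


Formula: Air Permeability = Airflow / Test Area
AP = 2853 cm^3/s / 29 cm^2
AP = 98.4 cm^3/s/cm^2

98.4 cm^3/s/cm^2


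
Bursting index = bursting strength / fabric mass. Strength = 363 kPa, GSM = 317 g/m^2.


Formula: Bursting Index = Bursting Strength / Fabric GSM
BI = 363 kPa / 317 g/m^2
BI = 1.145 kPa/(g/m^2)

1.145 kPa/(g/m^2)


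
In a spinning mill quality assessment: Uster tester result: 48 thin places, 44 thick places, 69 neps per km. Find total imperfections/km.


Formula: Total = thin places + thick places + neps
Total = 48 + 44 + 69
Total = 161 imperfections/km

161 imperfections/km


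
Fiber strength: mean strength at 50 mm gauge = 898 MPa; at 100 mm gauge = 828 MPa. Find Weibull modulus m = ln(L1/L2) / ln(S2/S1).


Formula: m = ln(L1/L2) / ln(S2/S1)
Step 1: ln(L1/L2) = ln(50/100) = -0.69315
Step 2: S2/S1 = 828/898 = 0.92205
Step 3: ln(S2/S1) = ln(0.92205) = -0.08116
Step 4: m = -0.69315 / -0.08116 = 8.54

8.54 (Weibull m)


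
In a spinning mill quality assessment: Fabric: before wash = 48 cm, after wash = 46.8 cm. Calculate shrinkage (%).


Formula: Shrinkage% = ((L_before - L_after) / L_before) * 100
Step 1: Shrinkage = 48 - 46.8 = 1.2 cm
Step 2: Shrinkage% = (1.2 / 48) * 100
Step 3: Shrinkage% = 0.025 * 100 = 2.5%

2.5%


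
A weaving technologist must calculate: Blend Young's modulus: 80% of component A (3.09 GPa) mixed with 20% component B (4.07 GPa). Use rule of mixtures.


Formula: Blend property = (fraction_A * property_A) + (fraction_B * property_B)
Step 1: Contribution A = 80/100 * 3.09 GPa = 2.472 GPa
Step 2: Contribution B = 20/100 * 4.07 GPa = 0.814 GPa
Step 3: Blend Young's modulus = 2.472 + 0.814 = 3.286 GPa

3.286 GPa


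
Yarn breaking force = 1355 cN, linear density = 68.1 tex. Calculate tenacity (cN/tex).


Formula: Tenacity = Breaking force / Linear density
Tenacity = 1355 cN / 68.1 tex
Tenacity = 19.90 cN/tex

19.90 cN/tex


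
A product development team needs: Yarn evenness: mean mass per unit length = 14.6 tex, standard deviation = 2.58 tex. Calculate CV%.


Formula: CV% = (standard deviation / mean) * 100
Step 1: Ratio = 2.58 / 14.6 = 0.176712
Step 2: CV% = 0.176712 * 100 = 17.6712% ≈ 17.7%

17.7%


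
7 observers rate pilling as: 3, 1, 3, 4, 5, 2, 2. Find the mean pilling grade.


Formula: Mean = sum / count
Sum = 3 + 1 + 3 + 4 + 5 + 2 + 2 = 20
Mean = 20 / 7 = 2.9

2.9


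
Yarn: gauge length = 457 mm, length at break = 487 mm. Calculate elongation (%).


Formula: Elongation (%) = ((L_break - L0) / L0) * 100
Step 1: Extension = 487 - 457 = 30 mm
Step 2: Elongation = (30 / 457) * 100
Step 3: Elongation = 0.065646 * 100 = 6.5646% ≈ 6.6%

6.6%


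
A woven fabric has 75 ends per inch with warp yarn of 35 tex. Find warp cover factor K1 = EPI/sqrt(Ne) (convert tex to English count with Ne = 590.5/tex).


Formula: K1 = EPI / sqrt(Ne), with Ne = 590.5 / tex_warp
Step 1: Ne = 590.5 / 35 = 16.871
Step 2: sqrt(Ne) = sqrt(16.871) = 4.1074
Step 3: K1 = 75 / 4.1074 = 18.3

18.3


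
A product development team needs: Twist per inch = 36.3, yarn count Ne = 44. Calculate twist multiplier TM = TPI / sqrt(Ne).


Formula: TM = TPI / sqrt(Ne)
Step 1: sqrt(Ne) = sqrt(44) = 6.6332
Step 2: TM = 36.3 / 6.6332 = 5.47

5.47 TM


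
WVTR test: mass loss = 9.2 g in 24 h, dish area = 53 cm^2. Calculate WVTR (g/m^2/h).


Formula: WVTR = mass_loss / (area * time)
Step 1: Convert area: 53 cm^2 = 0.0053 m^2
Step 2: WVTR = 9.2 g / (0.0053 m^2 * 24 h)
Step 3: WVTR = 9.2 / 0.1272 = 72.3 g/m^2/h

72.3 g/m^2/h


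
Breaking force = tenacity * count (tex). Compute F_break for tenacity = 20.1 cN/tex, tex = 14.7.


Formula: Breaking force = Tenacity * Linear density
F = 20.1 cN/tex * 14.7 tex
F = 295.47 cN

295.47 cN


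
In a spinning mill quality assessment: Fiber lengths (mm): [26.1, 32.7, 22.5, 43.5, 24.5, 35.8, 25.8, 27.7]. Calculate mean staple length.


Formula: Mean = sum of lengths / count
Sum = 26.1 + 32.7 + 22.5 + 43.5 + 24.5 + 35.8 + 25.8 + 27.7
Sum = 238.6 mm
Mean = 238.6 / 8 = 29.83 mm

29.83 mm


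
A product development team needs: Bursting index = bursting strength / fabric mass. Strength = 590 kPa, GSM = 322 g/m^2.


Formula: Bursting Index = Bursting Strength / Fabric GSM
BI = 590 kPa / 322 g/m^2
BI = 1.832 kPa/(g/m^2)

1.832 kPa/(g/m^2)


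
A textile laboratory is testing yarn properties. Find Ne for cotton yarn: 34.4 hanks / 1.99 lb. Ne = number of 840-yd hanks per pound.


Formula: Ne = hanks / mass_lb
Substituting: Ne = 34.4 / 1.99
Ne = 17.3

17.3 Ne


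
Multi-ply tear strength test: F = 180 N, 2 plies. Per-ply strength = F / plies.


Formula: Per-ply strength = Total force / Number of plies
Per-ply = 180 N / 2
Per-ply = 90 N

90 N


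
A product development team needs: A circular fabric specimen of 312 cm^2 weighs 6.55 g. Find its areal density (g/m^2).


Formula: GSM = mass_g / area_m2
Step 1: Convert area: 312 cm^2 = 312 / 10000 = 0.0312 m^2
Step 2: GSM = 6.55 g / 0.0312 m^2 = 209.9 g/m^2

209.9 g/m^2


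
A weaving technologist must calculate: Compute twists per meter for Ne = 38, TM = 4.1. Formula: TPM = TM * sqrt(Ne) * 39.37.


Formula: TPM = TM * sqrt(Ne) * 39.37
Step 1: sqrt(Ne) = sqrt(38) = 6.1644
Step 2: TM * sqrt(Ne) = 4.1 * 6.1644 = 25.274
Step 3: TPM = 25.274 * 39.37 = 995 twists/m

995 twists/m


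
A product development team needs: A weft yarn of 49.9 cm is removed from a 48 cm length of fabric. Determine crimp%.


Formula: Crimp% = ((L_yarn - L_fabric) / L_fabric) * 100
Step 1: Extension = 49.9 - 48 = 1.9 cm
Step 2: Crimp% = (1.9 / 48) * 100
Step 3: Crimp% = 0.039583 * 100 = 3.9583% ≈ 4.0%

4.0%


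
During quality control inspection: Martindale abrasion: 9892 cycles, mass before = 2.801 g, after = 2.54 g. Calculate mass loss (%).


Formula: Mass loss% = ((m_before - m_after) / m_before) * 100
Step 1: Mass loss = 2.801 - 2.54 = 0.261 g
Step 2: Ratio = 0.261 / 2.801 = 0.093181
Step 3: Mass loss% = 0.093181 * 100 = 9.3181% ≈ 9.32%

9.32%


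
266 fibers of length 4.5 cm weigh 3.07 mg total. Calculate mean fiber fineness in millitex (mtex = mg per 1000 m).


Formula: fineness (mtex) = mass (mg) / total length (km) = (mass_mg / total_length_m) * 1000
Step 1: Convert fiber length: 4.5 cm = 0.045 m
Step 2: Total fiber length = 266 * 0.045 = 11.97 m
Step 3: Linear density = 3.07 mg / 11.97 m = 0.2565 mg/m
Step 4: fineness = 0.2565 * 1000 = 256.5 mtex

256.5 mtex


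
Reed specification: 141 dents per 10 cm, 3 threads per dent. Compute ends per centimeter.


Formula: EPC = (dents per 10 cm * ends per dent) / 10
Step 1: Total ends per 10 cm = 141 * 3 = 423
Step 2: EPC = 423 / 10 = 42.3 ends/cm

42.3 ends/cm


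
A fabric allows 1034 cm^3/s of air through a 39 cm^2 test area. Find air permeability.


Formula: Air Permeability = Airflow / Test Area
AP = 1034 cm^3/s / 39 cm^2
AP = 26.5 cm^3/s/cm^2

26.5 cm^3/s/cm^2


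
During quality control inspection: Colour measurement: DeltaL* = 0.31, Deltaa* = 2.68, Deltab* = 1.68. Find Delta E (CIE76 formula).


Formula: Delta E = sqrt(dL*^2 + da*^2 + db*^2)
Step 1: dL*^2 = 0.31^2 = 0.0961
Step 2: da*^2 = 2.68^2 = 7.1824
Step 3: db*^2 = 1.68^2 = 2.8224
Step 4: Sum = 0.0961 + 7.1824 + 2.8224 = 10.1009
Step 5: Delta E = sqrt(10.1009) = 3.18

3.18 Delta E


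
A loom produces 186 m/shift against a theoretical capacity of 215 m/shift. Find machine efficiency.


Formula: Efficiency% = (Actual output / Theoretical output) * 100
Efficiency% = (186 / 215) * 100
Efficiency% = 0.865116 * 100 = 86.5116% ≈ 86.5%

86.5%


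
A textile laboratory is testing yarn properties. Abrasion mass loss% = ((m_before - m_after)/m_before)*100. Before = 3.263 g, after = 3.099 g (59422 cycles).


Formula: Mass loss% = ((m_before - m_after) / m_before) * 100
Step 1: Mass loss = 3.263 - 3.099 = 0.164 g
Step 2: Ratio = 0.164 / 3.263 = 0.0502605
Step 3: Mass loss% = 0.0502605 * 100 = 5.02605% ≈ 5.03%

5.03%


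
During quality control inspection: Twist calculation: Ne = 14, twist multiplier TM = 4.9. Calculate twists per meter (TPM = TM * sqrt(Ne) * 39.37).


Formula: TPM = TM * sqrt(Ne) * 39.37
Step 1: sqrt(Ne) = sqrt(14) = 3.7417
Step 2: TM * sqrt(Ne) = 4.9 * 3.7417 = 18.3343
Step 3: TPM = 18.3343 * 39.37 = 722 twists/m

722 twists/m


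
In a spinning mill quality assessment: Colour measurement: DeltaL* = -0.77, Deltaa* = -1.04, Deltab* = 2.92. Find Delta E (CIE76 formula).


Formula: Delta E = sqrt(dL*^2 + da*^2 + db*^2)
Step 1: dL*^2 = (-0.77)^2 = 0.5929
Step 2: da*^2 = (-1.04)^2 = 1.0816
Step 3: db*^2 = 2.92^2 = 8.5264
Step 4: Sum = 0.5929 + 1.0816 + 8.5264 = 10.2009
Step 5: Delta E = sqrt(10.2009) = 3.19

3.19 Delta E


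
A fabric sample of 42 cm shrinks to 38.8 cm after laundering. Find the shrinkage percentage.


Formula: Shrinkage% = ((L_before - L_after) / L_before) * 100
Step 1: Shrinkage = 42 - 38.8 = 3.2 cm
Step 2: Shrinkage% = (3.2 / 42) * 100
Step 3: Shrinkage% = 0.07619 * 100 = 7.619% ≈ 7.6%

7.6%


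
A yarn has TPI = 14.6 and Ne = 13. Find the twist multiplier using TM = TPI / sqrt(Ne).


Formula: TM = TPI / sqrt(Ne)
Step 1: sqrt(Ne) = sqrt(13) = 3.6056
Step 2: TM = 14.6 / 3.6056 = 4.05

4.05 TM


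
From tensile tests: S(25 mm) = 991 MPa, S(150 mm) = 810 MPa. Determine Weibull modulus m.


Formula: m = ln(L1/L2) / ln(S2/S1)
Step 1: ln(L1/L2) = ln(25/150) = -1.79176
Step 2: S2/S1 = 810/991 = 0.81736
Step 3: ln(S2/S1) = ln(0.81736) = -0.20168
Step 4: m = -1.79176 / -0.20168 = 8.88

8.88 (Weibull m)


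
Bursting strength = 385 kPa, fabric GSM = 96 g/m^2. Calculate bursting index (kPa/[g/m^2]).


Formula: Bursting Index = Bursting Strength / Fabric GSM
BI = 385 kPa / 96 g/m^2
BI = 4.010 kPa/(g/m^2)

4.010 kPa/(g/m^2)


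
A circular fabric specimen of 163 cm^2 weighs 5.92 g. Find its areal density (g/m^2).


Formula: GSM = mass_g / area_m2
Step 1: Convert area: 163 cm^2 = 163 / 10000 = 0.0163 m^2
Step 2: GSM = 5.92 g / 0.0163 m^2 = 363.2 g/m^2

363.2 g/m^2


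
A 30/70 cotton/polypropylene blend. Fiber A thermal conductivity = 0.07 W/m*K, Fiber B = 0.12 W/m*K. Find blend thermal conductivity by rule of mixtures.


Formula: Blend property = (fraction_A * property_A) + (fraction_B * property_B)
Step 1: Contribution A = 30/100 * 0.07 W/m*K = 0.021 W/m*K
Step 2: Contribution B = 70/100 * 0.12 W/m*K = 0.084 W/m*K
Step 3: Blend thermal conductivity = 0.021 + 0.084 = 0.105 W/m*K

0.105 W/m*K


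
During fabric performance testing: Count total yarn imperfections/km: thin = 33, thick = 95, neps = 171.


Formula: Total = thin places + thick places + neps
Total = 33 + 95 + 171
Total = 299 imperfections/km

299 imperfections/km


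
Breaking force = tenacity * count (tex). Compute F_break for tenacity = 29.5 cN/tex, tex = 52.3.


Formula: Breaking force = Tenacity * Linear density
F = 29.5 cN/tex * 52.3 tex
F = 1542.85 cN

1542.85 cN


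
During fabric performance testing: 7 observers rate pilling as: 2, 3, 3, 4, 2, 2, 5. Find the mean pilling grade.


Formula: Mean = sum / count
Sum = 2 + 3 + 3 + 4 + 2 + 2 + 5 = 21
Mean = 21 / 7 = 3.0

3.0


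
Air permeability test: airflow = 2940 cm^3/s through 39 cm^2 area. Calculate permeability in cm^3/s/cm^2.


Formula: Air Permeability = Airflow / Test Area
AP = 2940 cm^3/s / 39 cm^2
AP = 75.4 cm^3/s/cm^2

75.4 cm^3/s/cm^2


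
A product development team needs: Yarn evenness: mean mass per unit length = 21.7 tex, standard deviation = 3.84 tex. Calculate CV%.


Formula: CV% = (standard deviation / mean) * 100
Step 1: Ratio = 3.84 / 21.7 = 0.176959
Step 2: CV% = 0.176959 * 100 = 17.6959% ≈ 17.7%

17.7%


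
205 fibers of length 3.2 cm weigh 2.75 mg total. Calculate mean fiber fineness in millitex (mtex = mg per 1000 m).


Formula: fineness (mtex) = mass (mg) / total length (km) = (mass_mg / total_length_m) * 1000
Step 1: Convert fiber length: 3.2 cm = 0.032 m
Step 2: Total fiber length = 205 * 0.032 = 6.56 m
Step 3: Linear density = 2.75 mg / 6.56 m = 0.4192 mg/m
Step 4: fineness = 0.4192 * 1000 = 419.2 mtex

419.2 mtex


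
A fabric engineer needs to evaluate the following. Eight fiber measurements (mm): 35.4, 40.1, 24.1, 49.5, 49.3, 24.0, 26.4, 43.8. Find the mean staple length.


Formula: Mean = sum of lengths / count
Sum = 35.4 + 40.1 + 24.1 + 49.5 + 49.3 + 24.0 + 26.4 + 43.8
Sum = 292.6 mm
Mean = 292.6 / 8 = 36.58 mm

36.58 mm


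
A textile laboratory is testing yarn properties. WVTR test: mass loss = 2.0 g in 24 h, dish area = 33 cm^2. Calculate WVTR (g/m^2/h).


Formula: WVTR = mass_loss / (area * time)
Step 1: Convert area: 33 cm^2 = 0.0033 m^2
Step 2: WVTR = 2.0 g / (0.0033 m^2 * 24 h)
Step 3: WVTR = 2.0 / 0.0792 = 25.3 g/m^2/h

25.3 g/m^2/h


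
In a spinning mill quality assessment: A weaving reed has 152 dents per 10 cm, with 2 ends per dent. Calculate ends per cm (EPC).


Formula: EPC = (dents per 10 cm * ends per dent) / 10
Step 1: Total ends per 10 cm = 152 * 2 = 304
Step 2: EPC = 304 / 10 = 30.4 ends/cm

30.4 ends/cm


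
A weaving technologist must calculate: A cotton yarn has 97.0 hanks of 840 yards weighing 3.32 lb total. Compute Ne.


Formula: Ne = hanks / mass_lb
Substituting: Ne = 97.0 / 3.32
Ne = 29.2

29.2 Ne


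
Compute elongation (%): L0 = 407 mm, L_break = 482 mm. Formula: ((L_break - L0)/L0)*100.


Formula: Elongation (%) = ((L_break - L0) / L0) * 100
Step 1: Extension = 482 - 407 = 75 mm
Step 2: Elongation = (75 / 407) * 100
Step 3: Elongation = 0.184275 * 100 = 18.4275% ≈ 18.4%

18.4%


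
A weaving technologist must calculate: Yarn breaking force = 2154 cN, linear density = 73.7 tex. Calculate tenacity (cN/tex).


Formula: Tenacity = Breaking force / Linear density
Tenacity = 2154 cN / 73.7 tex
Tenacity = 29.23 cN/tex

29.23 cN/tex


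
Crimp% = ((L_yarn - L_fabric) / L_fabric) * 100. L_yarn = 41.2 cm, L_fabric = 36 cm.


Formula: Crimp% = ((L_yarn - L_fabric) / L_fabric) * 100
Step 1: Extension = 41.2 - 36 = 5.2 cm
Step 2: Crimp% = (5.2 / 36) * 100
Step 3: Crimp% = 0.144444 * 100 = 14.4444% ≈ 14.4%

14.4%


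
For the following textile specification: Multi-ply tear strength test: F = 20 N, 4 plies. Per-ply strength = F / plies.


Formula: Per-ply strength = Total force / Number of plies
Per-ply = 20 N / 4
Per-ply = 5 N

5 N


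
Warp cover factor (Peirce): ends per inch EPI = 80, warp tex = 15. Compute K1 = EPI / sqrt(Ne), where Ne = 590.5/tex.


Formula: K1 = EPI / sqrt(Ne), with Ne = 590.5 / tex_warp
Step 1: Ne = 590.5 / 15 = 39.367
Step 2: sqrt(Ne) = sqrt(39.367) = 6.2743
Step 3: K1 = 80 / 6.2743 = 12.8

12.8


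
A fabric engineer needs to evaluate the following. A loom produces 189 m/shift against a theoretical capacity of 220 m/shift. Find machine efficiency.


Formula: Efficiency% = (Actual output / Theoretical output) * 100
Efficiency% = (189 / 220) * 100
Efficiency% = 0.859091 * 100 = 85.9091% ≈ 85.9%

85.9%


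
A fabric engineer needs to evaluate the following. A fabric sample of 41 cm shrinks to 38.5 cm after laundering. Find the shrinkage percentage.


Formula: Shrinkage% = ((L_before - L_after) / L_before) * 100
Step 1: Shrinkage = 41 - 38.5 = 2.5 cm
Step 2: Shrinkage% = (2.5 / 41) * 100
Step 3: Shrinkage% = 0.060976 * 100 = 6.0976% ≈ 6.1%

6.1%


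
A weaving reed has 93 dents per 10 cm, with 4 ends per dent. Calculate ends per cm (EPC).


Formula: EPC = (dents per 10 cm * ends per dent) / 10
Step 1: Total ends per 10 cm = 93 * 4 = 372
Step 2: EPC = 372 / 10 = 37.2 ends/cm

37.2 ends/cm


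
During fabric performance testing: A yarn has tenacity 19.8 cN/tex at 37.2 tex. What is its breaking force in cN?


Formula: Breaking force = Tenacity * Linear density
F = 19.8 cN/tex * 37.2 tex
F = 736.56 cN

736.56 cN


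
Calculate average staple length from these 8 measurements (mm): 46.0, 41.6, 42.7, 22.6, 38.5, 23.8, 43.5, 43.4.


Formula: Mean = sum of lengths / count
Sum = 46.0 + 41.6 + 42.7 + 22.6 + 38.5 + 23.8 + 43.5 + 43.4
Sum = 302.1 mm
Mean = 302.1 / 8 = 37.76 mm

37.76 mm


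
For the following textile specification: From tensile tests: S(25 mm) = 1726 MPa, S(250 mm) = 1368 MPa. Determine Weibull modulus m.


Formula: m = ln(L1/L2) / ln(S2/S1)
Step 1: ln(L1/L2) = ln(25/250) = -2.30259
Step 2: S2/S1 = 1368/1726 = 0.79258
Step 3: ln(S2/S1) = ln(0.79258) = -0.23246
Step 4: m = -2.30259 / -0.23246 = 9.91

9.91 (Weibull m)


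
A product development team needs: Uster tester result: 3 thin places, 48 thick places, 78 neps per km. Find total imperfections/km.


Formula: Total = thin places + thick places + neps
Total = 3 + 48 + 78
Total = 129 imperfections/km

129 imperfections/km


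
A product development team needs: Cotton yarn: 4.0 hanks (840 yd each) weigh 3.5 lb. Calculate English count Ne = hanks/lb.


Formula: Ne = hanks / mass_lb
Substituting: Ne = 4.0 / 3.5
Ne = 1.1

1.1 Ne


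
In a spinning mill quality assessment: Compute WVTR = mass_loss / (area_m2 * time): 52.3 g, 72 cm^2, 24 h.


Formula: WVTR = mass_loss / (area * time)
Step 1: Convert area: 72 cm^2 = 0.0072 m^2
Step 2: WVTR = 52.3 g / (0.0072 m^2 * 24 h)
Step 3: WVTR = 52.3 / 0.1728 = 302.7 g/m^2/h

302.7 g/m^2/h


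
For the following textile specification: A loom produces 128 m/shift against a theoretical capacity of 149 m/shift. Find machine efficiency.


Formula: Efficiency% = (Actual output / Theoretical output) * 100
Efficiency% = (128 / 149) * 100
Efficiency% = 0.85906 * 100 = 85.906% ≈ 85.9%

85.9%


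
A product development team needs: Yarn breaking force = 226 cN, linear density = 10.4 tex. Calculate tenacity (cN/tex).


Formula: Tenacity = Breaking force / Linear density
Tenacity = 226 cN / 10.4 tex
Tenacity = 21.73 cN/tex

21.73 cN/tex


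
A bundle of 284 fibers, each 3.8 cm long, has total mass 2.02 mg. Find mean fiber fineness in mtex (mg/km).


Formula: fineness (mtex) = mass (mg) / total length (km) = (mass_mg / total_length_m) * 1000
Step 1: Convert fiber length: 3.8 cm = 0.038 m
Step 2: Total fiber length = 284 * 0.038 = 10.792 m
Step 3: Linear density = 2.02 mg / 10.792 m = 0.1872 mg/m
Step 4: fineness = 0.1872 * 1000 = 187.2 mtex

187.2 mtex


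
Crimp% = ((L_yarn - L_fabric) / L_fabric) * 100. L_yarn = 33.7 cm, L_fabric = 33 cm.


Formula: Crimp% = ((L_yarn - L_fabric) / L_fabric) * 100
Step 1: Extension = 33.7 - 33 = 0.7 cm
Step 2: Crimp% = (0.7 / 33) * 100
Step 3: Crimp% = 0.021212 * 100 = 2.1212% ≈ 2.1%

2.1%


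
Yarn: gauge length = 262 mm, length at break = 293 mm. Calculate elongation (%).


Formula: Elongation (%) = ((L_break - L0) / L0) * 100
Step 1: Extension = 293 - 262 = 31 mm
Step 2: Elongation = (31 / 262) * 100
Step 3: Elongation = 0.118321 * 100 = 11.8321% ≈ 11.8%

11.8%


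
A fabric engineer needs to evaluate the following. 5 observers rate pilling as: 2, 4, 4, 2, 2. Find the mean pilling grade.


Formula: Mean = sum / count
Sum = 2 + 4 + 4 + 2 + 2 = 14
Mean = 14 / 5 = 2.8

2.8
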